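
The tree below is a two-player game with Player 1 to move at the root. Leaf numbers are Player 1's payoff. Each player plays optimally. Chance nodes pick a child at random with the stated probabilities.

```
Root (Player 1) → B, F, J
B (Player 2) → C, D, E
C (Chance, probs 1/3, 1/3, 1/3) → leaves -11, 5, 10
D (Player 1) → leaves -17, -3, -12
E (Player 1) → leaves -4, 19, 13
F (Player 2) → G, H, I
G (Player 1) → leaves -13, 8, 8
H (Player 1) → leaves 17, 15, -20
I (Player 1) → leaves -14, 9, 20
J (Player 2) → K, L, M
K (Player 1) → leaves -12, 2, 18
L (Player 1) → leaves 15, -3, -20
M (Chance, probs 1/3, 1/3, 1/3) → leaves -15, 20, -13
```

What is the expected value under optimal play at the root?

C (Chance): 1/3·-11 + 1/3·5 + 1/3·10 = 1.33
D (Player 1): max(-17, -3, -12) = -3
E (Player 1): max(-4, 19, 13) = 19
B (Player 2): min(1.33, -3, 19) = -3
G (Player 1): max(-13, 8, 8) = 8
H (Player 1): max(17, 15, -20) = 17
I (Player 1): max(-14, 9, 20) = 20
F (Player 2): min(8, 17, 20) = 8
K (Player 1): max(-12, 2, 18) = 18
L (Player 1): max(15, -3, -20) = 15
M (Chance): 1/3·-15 + 1/3·20 + 1/3·-13 = -2.67
J (Player 2): min(18, 15, -2.67) = -2.67
Root (Player 1): max(-3, 8, -2.67) = 8

8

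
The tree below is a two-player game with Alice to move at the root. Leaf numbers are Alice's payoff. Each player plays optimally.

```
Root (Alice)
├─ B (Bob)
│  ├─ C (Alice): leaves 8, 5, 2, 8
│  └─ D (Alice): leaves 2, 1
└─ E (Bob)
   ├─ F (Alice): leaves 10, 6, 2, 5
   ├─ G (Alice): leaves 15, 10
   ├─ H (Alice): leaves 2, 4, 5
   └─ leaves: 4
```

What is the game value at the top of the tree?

C (Alice): max(8, 5, 2, 8) = 8
D (Alice): max(2, 1) = 2
B (Bob): min(8, 2) = 2
F (Alice): max(10, 6, 2, 5) = 10
G (Alice): max(15, 10) = 15
H (Alice): max(2, 4, 5) = 5
E (Bob): min(10, 15, 5, 4) = 4
Root (Alice): max(2, 4) = 4

4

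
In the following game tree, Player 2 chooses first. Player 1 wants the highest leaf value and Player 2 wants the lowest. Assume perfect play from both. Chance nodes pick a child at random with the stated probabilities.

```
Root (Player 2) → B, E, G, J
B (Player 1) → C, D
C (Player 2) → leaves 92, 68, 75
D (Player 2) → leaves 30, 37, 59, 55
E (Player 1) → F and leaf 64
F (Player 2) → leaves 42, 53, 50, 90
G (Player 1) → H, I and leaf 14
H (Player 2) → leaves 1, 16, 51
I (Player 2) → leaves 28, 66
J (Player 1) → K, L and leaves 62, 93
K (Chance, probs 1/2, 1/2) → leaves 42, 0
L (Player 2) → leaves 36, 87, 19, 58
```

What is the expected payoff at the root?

28

C (Player 2): min(92, 68, 75) = 68
D (Player 2): min(30, 37, 59, 55) = 30
B (Player 1): max(68, 30) = 68
F (Player 2): min(42, 53, 50, 90) = 42
E (Player 1): max(42, 64) = 64
H (Player 2): min(1, 16, 51) = 1
I (Player 2): min(28, 66) = 28
G (Player 1): max(1, 28, 14) = 28
K (Chance): 1/2·42 + 1/2·0 = 21
L (Player 2): min(36, 87, 19, 58) = 19
J (Player 1): max(21, 19, 62, 93) = 93
Root (Player 2): min(68, 64, 28, 93) = 28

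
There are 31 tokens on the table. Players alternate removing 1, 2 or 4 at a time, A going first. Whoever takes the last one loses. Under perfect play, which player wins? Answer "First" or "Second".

W/L table (W = player to move can force a win):
i:   0  1  2  3  4  5  6  7  8  9 10 11 12 13 14 15 16 17 18 19 20 21 22 23 24 25 26 27 28 29 30 31
     W  L  W  W  L  W  W  L  W  W  L  W  W  L  W  W  L  W  W  L  W  W  L  W  W  L  W  W  L  W  W  L
Position 31 is L, so the second player wins.

Second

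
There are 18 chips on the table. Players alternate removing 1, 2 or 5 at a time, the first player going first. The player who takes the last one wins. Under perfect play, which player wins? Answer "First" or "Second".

Second

Mark each pile size as W (mover wins) or L (mover loses):
i:   0  1  2  3  4  5  6  7  8  9 10 11 12 13 14 15 16 17 18
     L  W  W  L  W  W  L  W  W  L  W  W  L  W  W  L  W  W  L
Position 18 is L, so the second player wins.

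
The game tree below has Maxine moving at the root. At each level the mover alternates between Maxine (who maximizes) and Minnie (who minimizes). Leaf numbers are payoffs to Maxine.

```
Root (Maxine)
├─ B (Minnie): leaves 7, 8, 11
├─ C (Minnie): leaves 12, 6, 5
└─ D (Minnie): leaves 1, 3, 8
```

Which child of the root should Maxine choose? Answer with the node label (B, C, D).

B

B (Minnie): min(7, 8, 11) = 7
C (Minnie): min(12, 6, 5) = 5
D (Minnie): min(1, 3, 8) = 1
Root (Maxine): max(7, 5, 1) = 7
Maxine picks the child with the highest value: B (value 7).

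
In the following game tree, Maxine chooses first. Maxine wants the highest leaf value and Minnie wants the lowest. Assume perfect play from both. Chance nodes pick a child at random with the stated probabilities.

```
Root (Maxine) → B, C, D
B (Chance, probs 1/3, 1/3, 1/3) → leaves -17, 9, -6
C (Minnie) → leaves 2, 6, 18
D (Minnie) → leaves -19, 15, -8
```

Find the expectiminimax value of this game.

2

B (Chance): 1/3·-17 + 1/3·9 + 1/3·-6 = -4.67
C (Minnie): min(2, 6, 18) = 2
D (Minnie): min(-19, 15, -8) = -19
Root (Maxine): max(-4.67, 2, -19) = 2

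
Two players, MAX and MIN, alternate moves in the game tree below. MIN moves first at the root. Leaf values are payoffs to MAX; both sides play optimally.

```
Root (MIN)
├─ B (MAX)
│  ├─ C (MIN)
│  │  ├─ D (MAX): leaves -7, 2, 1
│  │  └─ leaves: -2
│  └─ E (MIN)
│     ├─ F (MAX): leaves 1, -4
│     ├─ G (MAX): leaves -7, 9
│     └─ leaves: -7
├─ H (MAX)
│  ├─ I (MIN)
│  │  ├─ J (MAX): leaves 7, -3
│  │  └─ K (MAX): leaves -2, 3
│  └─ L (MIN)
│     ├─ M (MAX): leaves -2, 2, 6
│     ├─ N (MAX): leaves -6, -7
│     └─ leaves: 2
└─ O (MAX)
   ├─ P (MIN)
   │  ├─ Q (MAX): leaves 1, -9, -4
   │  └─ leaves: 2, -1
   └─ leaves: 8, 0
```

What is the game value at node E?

F: max(1, -4) = 1
G: max(-7, 9) = 9
E: min(1, 9, -7) = -7

-7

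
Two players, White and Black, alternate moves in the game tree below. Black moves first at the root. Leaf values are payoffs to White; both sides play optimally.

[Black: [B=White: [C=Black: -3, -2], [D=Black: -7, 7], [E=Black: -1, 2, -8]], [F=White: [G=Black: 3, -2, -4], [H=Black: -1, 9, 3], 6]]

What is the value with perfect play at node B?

-3

C: min(-3, -2) = -3
D: min(-7, 7) = -7
E: min(-1, 2, -8) = -8
B: max(-3, -7, -8) = -3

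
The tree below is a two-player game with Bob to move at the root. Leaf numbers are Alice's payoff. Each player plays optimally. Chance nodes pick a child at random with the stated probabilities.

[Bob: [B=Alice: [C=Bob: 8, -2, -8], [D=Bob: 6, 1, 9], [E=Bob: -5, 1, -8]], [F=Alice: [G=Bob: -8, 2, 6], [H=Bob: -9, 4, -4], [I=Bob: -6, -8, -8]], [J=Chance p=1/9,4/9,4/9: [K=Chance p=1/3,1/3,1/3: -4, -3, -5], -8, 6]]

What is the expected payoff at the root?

C (Bob): min(8, -2, -8) = -8
D (Bob): min(6, 1, 9) = 1
E (Bob): min(-5, 1, -8) = -8
B (Alice): max(-8, 1, -8) = 1
G (Bob): min(-8, 2, 6) = -8
H (Bob): min(-9, 4, -4) = -9
I (Bob): min(-6, -8, -8) = -8
F (Alice): max(-8, -9, -8) = -8
K (Chance): 1/3·-4 + 1/3·-3 + 1/3·-5 = -4
J (Chance): 1/9·-4 + 4/9·-8 + 4/9·6 = -1.33
Root (Bob): min(1, -8, -1.33) = -8

-8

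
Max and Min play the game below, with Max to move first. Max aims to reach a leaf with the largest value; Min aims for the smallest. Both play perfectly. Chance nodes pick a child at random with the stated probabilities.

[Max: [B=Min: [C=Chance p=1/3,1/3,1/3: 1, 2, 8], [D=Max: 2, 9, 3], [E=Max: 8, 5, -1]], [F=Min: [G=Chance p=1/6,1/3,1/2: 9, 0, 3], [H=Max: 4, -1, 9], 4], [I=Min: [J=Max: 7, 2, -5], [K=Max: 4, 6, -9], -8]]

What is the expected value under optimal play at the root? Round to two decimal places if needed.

3.67

C (Chance): 1/3·1 + 1/3·2 + 1/3·8 = 3.67
D (Max): max(2, 9, 3) = 9
E (Max): max(8, 5, -1) = 8
B (Min): min(3.67, 9, 8) = 3.67
G (Chance): 1/6·9 + 1/3·0 + 1/2·3 = 3
H (Max): max(4, -1, 9) = 9
F (Min): min(3, 9, 4) = 3
J (Max): max(7, 2, -5) = 7
K (Max): max(4, 6, -9) = 6
I (Min): min(7, 6, -8) = -8
Root (Max): max(3.67, 3, -8) = 3.67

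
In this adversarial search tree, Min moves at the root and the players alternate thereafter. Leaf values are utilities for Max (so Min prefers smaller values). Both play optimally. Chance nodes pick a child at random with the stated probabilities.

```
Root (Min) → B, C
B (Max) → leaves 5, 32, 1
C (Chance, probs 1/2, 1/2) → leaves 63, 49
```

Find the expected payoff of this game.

B (Max): max(5, 32, 1) = 32
C (Chance): 1/2·63 + 1/2·49 = 56
Root (Min): min(32, 56) = 32

32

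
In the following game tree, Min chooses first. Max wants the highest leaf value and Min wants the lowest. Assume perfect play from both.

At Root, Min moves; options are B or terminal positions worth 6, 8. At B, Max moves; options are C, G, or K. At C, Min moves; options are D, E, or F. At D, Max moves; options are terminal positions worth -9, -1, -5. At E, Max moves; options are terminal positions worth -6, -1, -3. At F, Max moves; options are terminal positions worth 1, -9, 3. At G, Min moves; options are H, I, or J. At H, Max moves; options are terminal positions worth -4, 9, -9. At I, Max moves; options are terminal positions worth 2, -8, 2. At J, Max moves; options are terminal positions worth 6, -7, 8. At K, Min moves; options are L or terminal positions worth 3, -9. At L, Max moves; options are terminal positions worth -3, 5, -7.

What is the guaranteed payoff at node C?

D: max(-9, -1, -5) = -1
E: max(-6, -1, -3) = -1
F: max(1, -9, 3) = 3
C: min(-1, -1, 3) = -1

-1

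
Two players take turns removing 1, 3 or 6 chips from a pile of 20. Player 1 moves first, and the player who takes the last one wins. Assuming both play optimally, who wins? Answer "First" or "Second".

Second

Mark each pile size as W (mover wins) or L (mover loses):
i:   0  1  2  3  4  5  6  7  8  9 10 11 12 13 14 15 16 17 18 19 20
     L  W  L  W  L  W  W  W  W  L  W  L  W  L  W  W  W  W  L  W  L
Position 20 is L, so the second player wins.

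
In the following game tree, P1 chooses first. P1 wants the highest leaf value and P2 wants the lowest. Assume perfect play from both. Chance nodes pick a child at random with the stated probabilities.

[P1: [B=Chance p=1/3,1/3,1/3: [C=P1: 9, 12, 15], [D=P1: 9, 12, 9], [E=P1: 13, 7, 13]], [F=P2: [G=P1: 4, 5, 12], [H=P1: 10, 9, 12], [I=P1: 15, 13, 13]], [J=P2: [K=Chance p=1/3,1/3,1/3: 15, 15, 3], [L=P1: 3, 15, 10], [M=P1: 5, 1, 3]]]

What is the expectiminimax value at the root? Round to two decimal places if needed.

C (P1): max(9, 12, 15) = 15
D (P1): max(9, 12, 9) = 12
E (P1): max(13, 7, 13) = 13
B (Chance): 1/3·15 + 1/3·12 + 1/3·13 = 13.33
G (P1): max(4, 5, 12) = 12
H (P1): max(10, 9, 12) = 12
I (P1): max(15, 13, 13) = 15
F (P2): min(12, 12, 15) = 12
K (Chance): 1/3·15 + 1/3·15 + 1/3·3 = 11
L (P1): max(3, 15, 10) = 15
M (P1): max(5, 1, 3) = 5
J (P2): min(11, 15, 5) = 5
Root (P1): max(13.33, 12, 5) = 13.33

13.33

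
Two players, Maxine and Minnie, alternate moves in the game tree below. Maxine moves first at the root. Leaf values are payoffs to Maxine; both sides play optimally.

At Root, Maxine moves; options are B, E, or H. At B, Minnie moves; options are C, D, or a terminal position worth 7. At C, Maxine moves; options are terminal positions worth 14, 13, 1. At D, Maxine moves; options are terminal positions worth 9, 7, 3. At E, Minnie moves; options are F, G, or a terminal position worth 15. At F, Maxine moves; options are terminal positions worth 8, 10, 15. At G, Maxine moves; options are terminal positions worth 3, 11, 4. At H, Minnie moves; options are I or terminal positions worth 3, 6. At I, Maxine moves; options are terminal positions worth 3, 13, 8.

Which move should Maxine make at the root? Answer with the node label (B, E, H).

C (Maxine): max(14, 13, 1) = 14
D (Maxine): max(9, 7, 3) = 9
B (Minnie): min(14, 9, 7) = 7
F (Maxine): max(8, 10, 15) = 15
G (Maxine): max(3, 11, 4) = 11
E (Minnie): min(15, 11, 15) = 11
I (Maxine): max(3, 13, 8) = 13
H (Minnie): min(13, 3, 6) = 3
Root (Maxine): max(7, 11, 3) = 11
Maxine picks the child with the highest value: E (value 11).

E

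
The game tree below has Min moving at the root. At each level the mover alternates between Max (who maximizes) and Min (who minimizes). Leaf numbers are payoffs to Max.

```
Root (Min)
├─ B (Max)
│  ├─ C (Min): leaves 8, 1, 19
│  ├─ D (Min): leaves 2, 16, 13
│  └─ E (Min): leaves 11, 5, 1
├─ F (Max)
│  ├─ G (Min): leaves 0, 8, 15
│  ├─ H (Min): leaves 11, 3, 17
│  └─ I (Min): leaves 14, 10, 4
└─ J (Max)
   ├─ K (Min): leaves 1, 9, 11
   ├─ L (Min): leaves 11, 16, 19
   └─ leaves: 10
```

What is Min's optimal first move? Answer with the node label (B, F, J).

B

C (Min): min(8, 1, 19) = 1
D (Min): min(2, 16, 13) = 2
E (Min): min(11, 5, 1) = 1
B (Max): max(1, 2, 1) = 2
G (Min): min(0, 8, 15) = 0
H (Min): min(11, 3, 17) = 3
I (Min): min(14, 10, 4) = 4
F (Max): max(0, 3, 4) = 4
K (Min): min(1, 9, 11) = 1
L (Min): min(11, 16, 19) = 11
J (Max): max(1, 11, 10) = 11
Root (Min): min(2, 4, 11) = 2
Min picks the child with the lowest value: B (value 2).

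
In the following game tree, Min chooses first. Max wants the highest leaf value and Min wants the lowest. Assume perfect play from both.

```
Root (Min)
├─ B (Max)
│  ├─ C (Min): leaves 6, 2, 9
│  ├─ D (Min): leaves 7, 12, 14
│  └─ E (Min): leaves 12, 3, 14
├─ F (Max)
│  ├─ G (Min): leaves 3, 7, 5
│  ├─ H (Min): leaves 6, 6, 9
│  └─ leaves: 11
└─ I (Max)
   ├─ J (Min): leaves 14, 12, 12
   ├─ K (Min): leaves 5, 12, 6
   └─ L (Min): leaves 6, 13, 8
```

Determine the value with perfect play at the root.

C (Min): min(6, 2, 9) = 2
D (Min): min(7, 12, 14) = 7
E (Min): min(12, 3, 14) = 3
B (Max): max(2, 7, 3) = 7
G (Min): min(3, 7, 5) = 3
H (Min): min(6, 6, 9) = 6
F (Max): max(3, 6, 11) = 11
J (Min): min(14, 12, 12) = 12
K (Min): min(5, 12, 6) = 5
L (Min): min(6, 13, 8) = 6
I (Max): max(12, 5, 6) = 12
Root (Min): min(7, 11, 12) = 7

7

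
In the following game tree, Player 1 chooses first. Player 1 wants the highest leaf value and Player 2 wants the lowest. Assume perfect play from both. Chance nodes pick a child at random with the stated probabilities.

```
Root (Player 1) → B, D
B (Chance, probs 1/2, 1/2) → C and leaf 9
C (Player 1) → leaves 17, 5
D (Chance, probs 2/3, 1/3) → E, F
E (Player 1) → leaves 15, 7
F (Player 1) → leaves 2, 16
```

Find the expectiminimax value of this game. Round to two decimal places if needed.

C (Player 1): max(17, 5) = 17
B (Chance): 1/2·17 + 1/2·9 = 13
E (Player 1): max(15, 7) = 15
F (Player 1): max(2, 16) = 16
D (Chance): 2/3·15 + 1/3·16 = 15.33
Root (Player 1): max(13, 15.33) = 15.33

15.33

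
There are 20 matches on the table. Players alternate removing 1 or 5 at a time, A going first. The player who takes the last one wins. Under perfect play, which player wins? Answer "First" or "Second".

W/L table (W = player to move can force a win):
i:   0  1  2  3  4  5  6  7  8  9 10 11 12 13 14 15 16 17 18 19 20
     L  W  L  W  L  W  L  W  L  W  L  W  L  W  L  W  L  W  L  W  L
Position 20 is L, so the second player wins.

Second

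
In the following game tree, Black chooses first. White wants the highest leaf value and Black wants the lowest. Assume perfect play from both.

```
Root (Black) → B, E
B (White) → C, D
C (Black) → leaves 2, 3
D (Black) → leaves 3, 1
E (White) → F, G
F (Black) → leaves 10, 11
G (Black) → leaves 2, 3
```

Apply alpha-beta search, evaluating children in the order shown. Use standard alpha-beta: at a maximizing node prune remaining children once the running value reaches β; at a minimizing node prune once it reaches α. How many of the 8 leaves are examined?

6

C [α=-∞,β=+∞]: v=2
D [α=2,β=+∞]: v=1
B [α=-∞,β=+∞]: v=2
F [α=-∞,β=2]: v=10
E [α=-∞,β=2]: v=10 after child 1 ≥ β → β-cutoff, skip 1
Root [α=-∞,β=+∞]: v=2
Leaves evaluated: 6 of 8.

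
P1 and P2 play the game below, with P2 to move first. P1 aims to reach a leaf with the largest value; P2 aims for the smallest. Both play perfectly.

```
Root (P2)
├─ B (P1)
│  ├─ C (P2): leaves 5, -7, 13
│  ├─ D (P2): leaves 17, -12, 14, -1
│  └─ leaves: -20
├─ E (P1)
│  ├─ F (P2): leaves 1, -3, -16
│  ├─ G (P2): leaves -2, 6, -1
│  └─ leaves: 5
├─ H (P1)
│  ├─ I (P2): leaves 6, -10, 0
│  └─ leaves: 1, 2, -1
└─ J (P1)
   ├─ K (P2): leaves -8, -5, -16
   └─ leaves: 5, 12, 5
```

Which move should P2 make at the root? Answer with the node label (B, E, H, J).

B

C (P2): min(5, -7, 13) = -7
D (P2): min(17, -12, 14, -1) = -12
B (P1): max(-7, -12, -20) = -7
F (P2): min(1, -3, -16) = -16
G (P2): min(-2, 6, -1) = -2
E (P1): max(-16, -2, 5) = 5
I (P2): min(6, -10, 0) = -10
H (P1): max(-10, 1, 2, -1) = 2
K (P2): min(-8, -5, -16) = -16
J (P1): max(-16, 5, 12, 5) = 12
Root (P2): min(-7, 5, 2, 12) = -7
P2 picks the child with the lowest value: B (value -7).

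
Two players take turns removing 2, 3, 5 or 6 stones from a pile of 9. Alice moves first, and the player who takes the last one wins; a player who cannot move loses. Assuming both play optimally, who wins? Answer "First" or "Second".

Positions where the player to move wins (W) vs loses (L):
i:   0  1  2  3  4  5  6  7  8  9
     L  L  W  W  W  W  W  W  L  L
Position 9 is L, so the second player wins.

Second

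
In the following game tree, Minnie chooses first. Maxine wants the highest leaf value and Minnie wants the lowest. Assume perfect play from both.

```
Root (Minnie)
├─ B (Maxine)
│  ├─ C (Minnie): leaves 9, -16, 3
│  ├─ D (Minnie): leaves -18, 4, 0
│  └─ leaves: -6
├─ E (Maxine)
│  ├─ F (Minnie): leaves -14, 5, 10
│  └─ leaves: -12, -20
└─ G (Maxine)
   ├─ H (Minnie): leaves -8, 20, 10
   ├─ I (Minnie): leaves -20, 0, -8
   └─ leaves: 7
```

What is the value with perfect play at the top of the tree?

-12

C (Minnie): min(9, -16, 3) = -16
D (Minnie): min(-18, 4, 0) = -18
B (Maxine): max(-16, -18, -6) = -6
F (Minnie): min(-14, 5, 10) = -14
E (Maxine): max(-14, -12, -20) = -12
H (Minnie): min(-8, 20, 10) = -8
I (Minnie): min(-20, 0, -8) = -20
G (Maxine): max(-8, -20, 7) = 7
Root (Minnie): min(-6, -12, 7) = -12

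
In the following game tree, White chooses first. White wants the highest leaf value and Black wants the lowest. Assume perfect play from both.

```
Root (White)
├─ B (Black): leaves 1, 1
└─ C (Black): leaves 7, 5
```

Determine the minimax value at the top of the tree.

B (Black): min(1, 1) = 1
C (Black): min(7, 5) = 5
Root (White): max(1, 5) = 5

5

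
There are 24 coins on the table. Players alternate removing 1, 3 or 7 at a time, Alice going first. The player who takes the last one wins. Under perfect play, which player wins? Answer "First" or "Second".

Second

i:   0  1  2  3  4  5  6  7  8  9 10 11 12 13 14 15 16 17 18 19 20 21 22 23 24
     L  W  L  W  L  W  L  W  L  W  L  W  L  W  L  W  L  W  L  W  L  W  L  W  L
Position 24 is L, so the second player wins.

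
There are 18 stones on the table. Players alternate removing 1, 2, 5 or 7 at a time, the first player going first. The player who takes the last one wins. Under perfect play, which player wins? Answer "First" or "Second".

Compute winning (W) and losing (L) positions by backward induction:
i:   0  1  2  3  4  5  6  7  8  9 10 11 12 13 14 15 16 17 18
     L  W  W  L  W  W  L  W  W  L  W  W  L  W  W  L  W  W  L
Position 18 is L, so the second player wins.

Second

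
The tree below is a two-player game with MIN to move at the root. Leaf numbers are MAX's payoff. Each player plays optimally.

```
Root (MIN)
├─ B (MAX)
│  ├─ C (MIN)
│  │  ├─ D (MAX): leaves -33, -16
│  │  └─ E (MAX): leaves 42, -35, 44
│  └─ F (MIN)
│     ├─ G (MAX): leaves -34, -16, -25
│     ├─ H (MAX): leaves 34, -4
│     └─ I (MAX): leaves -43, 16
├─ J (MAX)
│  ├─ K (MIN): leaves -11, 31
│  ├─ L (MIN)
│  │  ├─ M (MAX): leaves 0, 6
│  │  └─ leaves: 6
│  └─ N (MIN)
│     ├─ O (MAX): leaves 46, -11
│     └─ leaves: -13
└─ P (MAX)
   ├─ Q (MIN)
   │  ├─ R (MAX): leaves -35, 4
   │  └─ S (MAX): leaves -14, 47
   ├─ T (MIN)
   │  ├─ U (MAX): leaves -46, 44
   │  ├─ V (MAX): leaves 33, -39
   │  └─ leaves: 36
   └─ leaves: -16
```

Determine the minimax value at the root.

D (MAX): max(-33, -16) = -16
E (MAX): max(42, -35, 44) = 44
C (MIN): min(-16, 44) = -16
G (MAX): max(-34, -16, -25) = -16
H (MAX): max(34, -4) = 34
I (MAX): max(-43, 16) = 16
F (MIN): min(-16, 34, 16) = -16
B (MAX): max(-16, -16) = -16
K (MIN): min(-11, 31) = -11
M (MAX): max(0, 6) = 6
L (MIN): min(6, 6) = 6
O (MAX): max(46, -11) = 46
N (MIN): min(46, -13) = -13
J (MAX): max(-11, 6, -13) = 6
R (MAX): max(-35, 4) = 4
S (MAX): max(-14, 47) = 47
Q (MIN): min(4, 47) = 4
U (MAX): max(-46, 44) = 44
V (MAX): max(33, -39) = 33
T (MIN): min(44, 33, 36) = 33
P (MAX): max(4, 33, -16) = 33
Root (MIN): min(-16, 6, 33) = -16

-16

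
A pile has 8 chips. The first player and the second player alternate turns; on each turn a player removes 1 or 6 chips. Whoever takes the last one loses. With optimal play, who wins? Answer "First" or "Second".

Second

Compute winning (W) and losing (L) positions by backward induction:
i:   0  1  2  3  4  5  6  7  8
     W  L  W  L  W  L  W  W  L
Position 8 is L, so the second player wins.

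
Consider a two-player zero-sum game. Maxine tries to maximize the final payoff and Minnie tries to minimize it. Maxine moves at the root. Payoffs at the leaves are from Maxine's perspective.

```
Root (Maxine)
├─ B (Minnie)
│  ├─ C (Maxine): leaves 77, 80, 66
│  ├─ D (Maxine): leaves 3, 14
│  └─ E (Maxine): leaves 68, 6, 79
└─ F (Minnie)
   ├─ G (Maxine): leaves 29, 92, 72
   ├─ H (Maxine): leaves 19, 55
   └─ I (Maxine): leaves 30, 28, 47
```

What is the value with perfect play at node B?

14

C: max(77, 80, 66) = 80
D: max(3, 14) = 14
E: max(68, 6, 79) = 79
B: min(80, 14, 79) = 14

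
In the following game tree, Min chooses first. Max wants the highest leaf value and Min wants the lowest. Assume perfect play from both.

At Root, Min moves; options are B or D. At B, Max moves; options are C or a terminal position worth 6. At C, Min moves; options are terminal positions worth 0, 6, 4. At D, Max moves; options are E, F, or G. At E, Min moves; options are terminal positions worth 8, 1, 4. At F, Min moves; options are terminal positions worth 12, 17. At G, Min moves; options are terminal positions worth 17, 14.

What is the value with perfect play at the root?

6

C (Min): min(0, 6, 4) = 0
B (Max): max(0, 6) = 6
E (Min): min(8, 1, 4) = 1
F (Min): min(12, 17) = 12
G (Min): min(17, 14) = 14
D (Max): max(1, 12, 14) = 14
Root (Min): min(6, 14) = 6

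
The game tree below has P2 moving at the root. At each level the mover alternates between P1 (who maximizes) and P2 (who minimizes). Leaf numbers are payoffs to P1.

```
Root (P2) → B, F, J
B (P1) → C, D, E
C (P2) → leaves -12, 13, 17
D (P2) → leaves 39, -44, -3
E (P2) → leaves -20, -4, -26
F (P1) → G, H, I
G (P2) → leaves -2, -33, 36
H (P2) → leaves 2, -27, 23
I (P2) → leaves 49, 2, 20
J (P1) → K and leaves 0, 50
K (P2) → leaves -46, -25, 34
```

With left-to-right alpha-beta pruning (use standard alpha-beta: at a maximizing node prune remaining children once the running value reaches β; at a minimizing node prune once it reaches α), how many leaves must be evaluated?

19

C [α=-∞,β=+∞]: v=-12
D [α=-12,β=+∞]: v=-44 after child 2 ≤ α → α-cutoff, skip 1
E [α=-12,β=+∞]: v=-20 after child 1 ≤ α → α-cutoff, skip 2
B [α=-∞,β=+∞]: v=-12
G [α=-∞,β=-12]: v=-33
H [α=-33,β=-12]: v=-27
I [α=-27,β=-12]: v=2
F [α=-∞,β=-12]: v=2
K [α=-∞,β=-12]: v=-46
J [α=-∞,β=-12]: v=0 after child 2 ≥ β → β-cutoff, skip 1
Root [α=-∞,β=+∞]: v=-12
Leaves evaluated: 19 of 23.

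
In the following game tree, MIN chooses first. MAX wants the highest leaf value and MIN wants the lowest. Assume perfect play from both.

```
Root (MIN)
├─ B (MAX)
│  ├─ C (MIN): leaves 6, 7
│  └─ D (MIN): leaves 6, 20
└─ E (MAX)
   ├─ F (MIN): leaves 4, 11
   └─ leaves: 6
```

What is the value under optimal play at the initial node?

C (MIN): min(6, 7) = 6
D (MIN): min(6, 20) = 6
B (MAX): max(6, 6) = 6
F (MIN): min(4, 11) = 4
E (MAX): max(4, 6) = 6
Root (MIN): min(6, 6) = 6

6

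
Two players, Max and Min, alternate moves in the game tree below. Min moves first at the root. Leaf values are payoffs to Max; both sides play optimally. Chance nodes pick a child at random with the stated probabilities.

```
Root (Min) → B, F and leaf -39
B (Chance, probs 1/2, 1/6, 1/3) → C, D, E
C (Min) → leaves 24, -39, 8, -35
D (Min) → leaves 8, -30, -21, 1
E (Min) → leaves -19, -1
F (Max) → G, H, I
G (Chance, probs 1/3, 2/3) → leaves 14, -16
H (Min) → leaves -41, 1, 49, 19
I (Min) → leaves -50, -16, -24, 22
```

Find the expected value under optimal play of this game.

C (Min): min(24, -39, 8, -35) = -39
D (Min): min(8, -30, -21, 1) = -30
E (Min): min(-19, -1) = -19
B (Chance): 1/2·-39 + 1/6·-30 + 1/3·-19 = -30.83
G (Chance): 1/3·14 + 2/3·-16 = -6
H (Min): min(-41, 1, 49, 19) = -41
I (Min): min(-50, -16, -24, 22) = -50
F (Max): max(-6, -41, -50) = -6
Root (Min): min(-30.83, -6, -39) = -39

-39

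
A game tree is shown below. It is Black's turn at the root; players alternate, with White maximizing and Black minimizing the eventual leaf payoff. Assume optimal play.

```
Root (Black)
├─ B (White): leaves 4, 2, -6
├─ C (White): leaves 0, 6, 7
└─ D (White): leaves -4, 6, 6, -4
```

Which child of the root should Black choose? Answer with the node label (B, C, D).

B (White): max(4, 2, -6) = 4
C (White): max(0, 6, 7) = 7
D (White): max(-4, 6, 6, -4) = 6
Root (Black): min(4, 7, 6) = 4
Black picks the child with the lowest value: B (value 4).

B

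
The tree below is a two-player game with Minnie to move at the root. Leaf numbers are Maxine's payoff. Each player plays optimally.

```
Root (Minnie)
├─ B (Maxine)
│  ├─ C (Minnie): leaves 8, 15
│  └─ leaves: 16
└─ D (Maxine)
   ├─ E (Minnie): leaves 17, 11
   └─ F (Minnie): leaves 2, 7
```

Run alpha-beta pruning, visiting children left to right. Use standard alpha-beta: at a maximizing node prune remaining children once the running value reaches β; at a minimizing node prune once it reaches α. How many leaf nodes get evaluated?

C [α=-∞,β=+∞]: v=8
B [α=-∞,β=+∞]: v=16
E [α=-∞,β=16]: v=11
F [α=11,β=16]: v=2 after child 1 ≤ α → α-cutoff, skip 1
D [α=-∞,β=16]: v=11
Root [α=-∞,β=+∞]: v=11
Leaves evaluated: 6 of 7.

6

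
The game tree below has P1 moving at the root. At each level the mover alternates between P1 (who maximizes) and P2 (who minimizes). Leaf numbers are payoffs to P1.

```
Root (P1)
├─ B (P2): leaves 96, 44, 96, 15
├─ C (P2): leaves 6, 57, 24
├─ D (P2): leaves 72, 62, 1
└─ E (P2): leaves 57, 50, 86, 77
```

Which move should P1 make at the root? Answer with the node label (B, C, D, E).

B (P2): min(96, 44, 96, 15) = 15
C (P2): min(6, 57, 24) = 6
D (P2): min(72, 62, 1) = 1
E (P2): min(57, 50, 86, 77) = 50
Root (P1): max(15, 6, 1, 50) = 50
P1 picks the child with the highest value: E (value 50).

E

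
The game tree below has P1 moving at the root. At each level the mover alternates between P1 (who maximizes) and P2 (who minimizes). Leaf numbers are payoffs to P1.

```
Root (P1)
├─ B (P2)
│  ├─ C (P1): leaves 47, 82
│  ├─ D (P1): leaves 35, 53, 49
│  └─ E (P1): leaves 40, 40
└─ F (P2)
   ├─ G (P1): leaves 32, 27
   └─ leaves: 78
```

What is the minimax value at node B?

C: max(47, 82) = 82
D: max(35, 53, 49) = 53
E: max(40, 40) = 40
B: min(82, 53, 40) = 40

40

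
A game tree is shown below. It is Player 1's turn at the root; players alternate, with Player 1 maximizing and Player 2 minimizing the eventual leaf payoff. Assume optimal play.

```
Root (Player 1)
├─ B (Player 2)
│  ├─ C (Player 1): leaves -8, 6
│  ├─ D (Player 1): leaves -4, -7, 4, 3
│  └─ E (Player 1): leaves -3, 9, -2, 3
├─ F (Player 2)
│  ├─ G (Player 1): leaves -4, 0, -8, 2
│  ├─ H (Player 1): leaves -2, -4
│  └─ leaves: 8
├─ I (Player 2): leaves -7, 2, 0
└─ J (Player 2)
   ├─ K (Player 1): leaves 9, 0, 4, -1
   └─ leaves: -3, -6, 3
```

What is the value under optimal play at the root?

C (Player 1): max(-8, 6) = 6
D (Player 1): max(-4, -7, 4, 3) = 4
E (Player 1): max(-3, 9, -2, 3) = 9
B (Player 2): min(6, 4, 9) = 4
G (Player 1): max(-4, 0, -8, 2) = 2
H (Player 1): max(-2, -4) = -2
F (Player 2): min(2, -2, 8) = -2
I (Player 2): min(-7, 2, 0) = -7
K (Player 1): max(9, 0, 4, -1) = 9
J (Player 2): min(9, -3, -6, 3) = -6
Root (Player 1): max(4, -2, -7, -6) = 4

4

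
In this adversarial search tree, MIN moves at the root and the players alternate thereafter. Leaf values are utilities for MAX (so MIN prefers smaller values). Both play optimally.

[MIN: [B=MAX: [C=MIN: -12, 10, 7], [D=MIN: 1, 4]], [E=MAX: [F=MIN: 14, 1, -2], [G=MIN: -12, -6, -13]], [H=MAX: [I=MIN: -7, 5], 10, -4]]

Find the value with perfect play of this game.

C (MIN): min(-12, 10, 7) = -12
D (MIN): min(1, 4) = 1
B (MAX): max(-12, 1) = 1
F (MIN): min(14, 1, -2) = -2
G (MIN): min(-12, -6, -13) = -13
E (MAX): max(-2, -13) = -2
I (MIN): min(-7, 5) = -7
H (MAX): max(-7, 10, -4) = 10
Root (MIN): min(1, -2, 10) = -2

-2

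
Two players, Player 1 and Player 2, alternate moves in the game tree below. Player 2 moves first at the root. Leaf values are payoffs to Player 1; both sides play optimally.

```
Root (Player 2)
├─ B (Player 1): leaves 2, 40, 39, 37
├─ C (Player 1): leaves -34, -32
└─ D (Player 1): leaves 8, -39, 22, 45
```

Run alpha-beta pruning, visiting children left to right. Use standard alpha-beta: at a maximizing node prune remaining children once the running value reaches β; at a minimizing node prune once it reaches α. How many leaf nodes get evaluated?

B [α=-∞,β=+∞]: v=40
C [α=-∞,β=40]: v=-32
D [α=-∞,β=-32]: v=8 after child 1 ≥ β → β-cutoff, skip 3
Root [α=-∞,β=+∞]: v=-32
Leaves evaluated: 7 of 10.

7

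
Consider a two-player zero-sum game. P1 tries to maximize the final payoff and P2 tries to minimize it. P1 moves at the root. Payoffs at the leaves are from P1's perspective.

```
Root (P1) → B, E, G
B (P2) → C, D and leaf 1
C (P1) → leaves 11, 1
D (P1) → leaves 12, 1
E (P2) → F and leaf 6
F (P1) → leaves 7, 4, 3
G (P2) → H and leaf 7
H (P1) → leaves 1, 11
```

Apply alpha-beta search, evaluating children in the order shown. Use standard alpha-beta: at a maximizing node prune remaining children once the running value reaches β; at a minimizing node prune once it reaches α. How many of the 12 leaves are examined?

C [α=-∞,β=+∞]: v=11
D [α=-∞,β=11]: v=12 after child 1 ≥ β → β-cutoff, skip 1
B [α=-∞,β=+∞]: v=1
F [α=1,β=+∞]: v=7
E [α=1,β=+∞]: v=6
H [α=6,β=+∞]: v=11
G [α=6,β=+∞]: v=7
Root [α=-∞,β=+∞]: v=7
Leaves evaluated: 11 of 12.

11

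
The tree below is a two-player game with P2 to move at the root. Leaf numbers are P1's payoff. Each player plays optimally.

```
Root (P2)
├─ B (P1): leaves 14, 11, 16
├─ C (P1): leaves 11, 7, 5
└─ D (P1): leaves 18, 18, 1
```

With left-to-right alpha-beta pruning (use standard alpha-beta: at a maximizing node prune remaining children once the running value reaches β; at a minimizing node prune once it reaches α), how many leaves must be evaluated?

7

B [α=-∞,β=+∞]: v=16
C [α=-∞,β=16]: v=11
D [α=-∞,β=11]: v=18 after child 1 ≥ β → β-cutoff, skip 2
Root [α=-∞,β=+∞]: v=11
Leaves evaluated: 7 of 9.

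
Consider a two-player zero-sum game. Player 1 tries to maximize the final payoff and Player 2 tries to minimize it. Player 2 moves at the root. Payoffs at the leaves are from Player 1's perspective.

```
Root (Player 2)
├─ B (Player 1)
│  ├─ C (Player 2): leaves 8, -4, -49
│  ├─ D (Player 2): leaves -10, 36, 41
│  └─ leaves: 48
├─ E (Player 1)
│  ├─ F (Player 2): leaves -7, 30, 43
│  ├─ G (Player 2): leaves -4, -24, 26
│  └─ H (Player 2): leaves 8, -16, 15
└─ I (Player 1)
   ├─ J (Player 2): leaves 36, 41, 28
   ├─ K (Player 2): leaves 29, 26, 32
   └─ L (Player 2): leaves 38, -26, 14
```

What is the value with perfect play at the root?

-7

C (Player 2): min(8, -4, -49) = -49
D (Player 2): min(-10, 36, 41) = -10
B (Player 1): max(-49, -10, 48) = 48
F (Player 2): min(-7, 30, 43) = -7
G (Player 2): min(-4, -24, 26) = -24
H (Player 2): min(8, -16, 15) = -16
E (Player 1): max(-7, -24, -16) = -7
J (Player 2): min(36, 41, 28) = 28
K (Player 2): min(29, 26, 32) = 26
L (Player 2): min(38, -26, 14) = -26
I (Player 1): max(28, 26, -26) = 28
Root (Player 2): min(48, -7, 28) = -7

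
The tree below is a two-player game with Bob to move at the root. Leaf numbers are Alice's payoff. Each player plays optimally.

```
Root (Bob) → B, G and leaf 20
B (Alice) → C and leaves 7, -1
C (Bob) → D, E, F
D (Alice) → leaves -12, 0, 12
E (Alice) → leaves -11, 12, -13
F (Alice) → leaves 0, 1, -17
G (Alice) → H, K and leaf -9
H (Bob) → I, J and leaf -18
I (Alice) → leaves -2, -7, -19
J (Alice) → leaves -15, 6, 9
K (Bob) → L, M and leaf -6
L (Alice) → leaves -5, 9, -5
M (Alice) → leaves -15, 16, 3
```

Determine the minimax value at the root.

D (Alice): max(-12, 0, 12) = 12
E (Alice): max(-11, 12, -13) = 12
F (Alice): max(0, 1, -17) = 1
C (Bob): min(12, 12, 1) = 1
B (Alice): max(1, 7, -1) = 7
I (Alice): max(-2, -7, -19) = -2
J (Alice): max(-15, 6, 9) = 9
H (Bob): min(-2, 9, -18) = -18
L (Alice): max(-5, 9, -5) = 9
M (Alice): max(-15, 16, 3) = 16
K (Bob): min(9, 16, -6) = -6
G (Alice): max(-18, -6, -9) = -6
Root (Bob): min(7, -6, 20) = -6

-6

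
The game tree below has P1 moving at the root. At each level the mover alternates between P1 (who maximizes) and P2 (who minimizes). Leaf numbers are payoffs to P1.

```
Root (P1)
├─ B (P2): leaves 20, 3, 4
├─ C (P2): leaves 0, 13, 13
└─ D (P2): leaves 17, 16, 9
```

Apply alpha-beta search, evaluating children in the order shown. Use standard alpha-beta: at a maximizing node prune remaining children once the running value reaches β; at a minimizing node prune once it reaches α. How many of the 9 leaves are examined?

7

B [α=-∞,β=+∞]: v=3
C [α=3,β=+∞]: v=0 after child 1 ≤ α → α-cutoff, skip 2
D [α=3,β=+∞]: v=9
Root [α=-∞,β=+∞]: v=9
Leaves evaluated: 7 of 9.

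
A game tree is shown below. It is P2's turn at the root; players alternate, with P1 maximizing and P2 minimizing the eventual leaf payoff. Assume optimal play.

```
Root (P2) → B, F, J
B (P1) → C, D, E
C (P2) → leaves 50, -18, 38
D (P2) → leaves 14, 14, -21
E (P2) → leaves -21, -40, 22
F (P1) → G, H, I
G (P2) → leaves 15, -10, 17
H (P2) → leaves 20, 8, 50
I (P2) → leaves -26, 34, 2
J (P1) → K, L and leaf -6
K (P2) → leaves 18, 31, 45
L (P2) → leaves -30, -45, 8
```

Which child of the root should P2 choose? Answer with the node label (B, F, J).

B

C (P2): min(50, -18, 38) = -18
D (P2): min(14, 14, -21) = -21
E (P2): min(-21, -40, 22) = -40
B (P1): max(-18, -21, -40) = -18
G (P2): min(15, -10, 17) = -10
H (P2): min(20, 8, 50) = 8
I (P2): min(-26, 34, 2) = -26
F (P1): max(-10, 8, -26) = 8
K (P2): min(18, 31, 45) = 18
L (P2): min(-30, -45, 8) = -45
J (P1): max(18, -45, -6) = 18
Root (P2): min(-18, 8, 18) = -18
P2 picks the child with the lowest value: B (value -18).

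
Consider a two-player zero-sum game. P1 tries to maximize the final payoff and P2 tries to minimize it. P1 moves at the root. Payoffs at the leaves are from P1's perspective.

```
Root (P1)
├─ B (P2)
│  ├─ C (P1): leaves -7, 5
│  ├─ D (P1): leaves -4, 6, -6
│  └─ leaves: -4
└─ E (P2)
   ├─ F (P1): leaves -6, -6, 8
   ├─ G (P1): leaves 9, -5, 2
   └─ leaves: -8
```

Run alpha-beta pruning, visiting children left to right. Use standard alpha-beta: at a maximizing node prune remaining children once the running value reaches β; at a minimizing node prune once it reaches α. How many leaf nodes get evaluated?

C [α=-∞,β=+∞]: v=5
D [α=-∞,β=5]: v=6 after child 2 ≥ β → β-cutoff, skip 1
B [α=-∞,β=+∞]: v=-4
F [α=-4,β=+∞]: v=8
G [α=-4,β=8]: v=9 after child 1 ≥ β → β-cutoff, skip 2
E [α=-4,β=+∞]: v=-8
Root [α=-∞,β=+∞]: v=-4
Leaves evaluated: 10 of 13.

10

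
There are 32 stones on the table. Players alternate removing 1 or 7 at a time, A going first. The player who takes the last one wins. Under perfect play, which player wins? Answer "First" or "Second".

Second

Compute winning (W) and losing (L) positions by backward induction:
i:   0  1  2  3  4  5  6  7  8  9 10 11 12 13 14 15 16 17 18 19 20 21 22 23 24 25 26 27 28 29 30 31 32
     L  W  L  W  L  W  L  W  L  W  L  W  L  W  L  W  L  W  L  W  L  W  L  W  L  W  L  W  L  W  L  W  L
Position 32 is L, so the second player wins.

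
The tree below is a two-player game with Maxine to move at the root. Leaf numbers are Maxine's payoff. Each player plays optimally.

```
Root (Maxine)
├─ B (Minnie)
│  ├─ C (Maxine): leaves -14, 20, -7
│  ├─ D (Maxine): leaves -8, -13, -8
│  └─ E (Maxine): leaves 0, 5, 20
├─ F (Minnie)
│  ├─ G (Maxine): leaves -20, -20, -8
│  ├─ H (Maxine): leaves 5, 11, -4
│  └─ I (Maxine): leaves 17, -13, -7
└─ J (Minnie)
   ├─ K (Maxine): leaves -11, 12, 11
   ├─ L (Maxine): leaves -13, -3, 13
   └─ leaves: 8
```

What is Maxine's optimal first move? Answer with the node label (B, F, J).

J

C (Maxine): max(-14, 20, -7) = 20
D (Maxine): max(-8, -13, -8) = -8
E (Maxine): max(0, 5, 20) = 20
B (Minnie): min(20, -8, 20) = -8
G (Maxine): max(-20, -20, -8) = -8
H (Maxine): max(5, 11, -4) = 11
I (Maxine): max(17, -13, -7) = 17
F (Minnie): min(-8, 11, 17) = -8
K (Maxine): max(-11, 12, 11) = 12
L (Maxine): max(-13, -3, 13) = 13
J (Minnie): min(12, 13, 8) = 8
Root (Maxine): max(-8, -8, 8) = 8
Maxine picks the child with the highest value: J (value 8).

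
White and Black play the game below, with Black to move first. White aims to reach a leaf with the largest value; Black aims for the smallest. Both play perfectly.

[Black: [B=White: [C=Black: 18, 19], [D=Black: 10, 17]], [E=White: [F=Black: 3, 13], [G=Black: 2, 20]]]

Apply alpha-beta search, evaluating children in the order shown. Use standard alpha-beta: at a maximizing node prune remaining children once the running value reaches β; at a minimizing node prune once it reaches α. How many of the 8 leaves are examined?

C [α=-∞,β=+∞]: v=18
D [α=18,β=+∞]: v=10 after child 1 ≤ α → α-cutoff, skip 1
B [α=-∞,β=+∞]: v=18
F [α=-∞,β=18]: v=3
G [α=3,β=18]: v=2 after child 1 ≤ α → α-cutoff, skip 1
E [α=-∞,β=18]: v=3
Root [α=-∞,β=+∞]: v=3
Leaves evaluated: 6 of 8.

6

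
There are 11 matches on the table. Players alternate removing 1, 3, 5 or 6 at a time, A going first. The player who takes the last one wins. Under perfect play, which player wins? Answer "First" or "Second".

Second

Positions where the player to move wins (W) vs loses (L):
i:   0  1  2  3  4  5  6  7  8  9 10 11
     L  W  L  W  L  W  W  W  W  W  W  L
Position 11 is L, so the second player wins.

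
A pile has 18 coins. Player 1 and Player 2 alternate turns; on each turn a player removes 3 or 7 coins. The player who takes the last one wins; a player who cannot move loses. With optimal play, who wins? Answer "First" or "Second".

First

Positions where the player to move wins (W) vs loses (L):
i:   0  1  2  3  4  5  6  7  8  9 10 11 12 13 14 15 16 17 18
     L  L  L  W  W  W  L  W  W  W  L  L  L  W  W  W  L  W  W
Position 18 is W, so the first player wins.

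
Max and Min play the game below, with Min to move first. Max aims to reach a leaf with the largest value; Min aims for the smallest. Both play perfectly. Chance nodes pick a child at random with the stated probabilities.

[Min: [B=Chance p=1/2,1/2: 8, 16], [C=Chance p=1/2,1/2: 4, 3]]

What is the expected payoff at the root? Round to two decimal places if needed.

B (Chance): 1/2·8 + 1/2·16 = 12
C (Chance): 1/2·4 + 1/2·3 = 3.5
Root (Min): min(12, 3.5) = 3.5

3.5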